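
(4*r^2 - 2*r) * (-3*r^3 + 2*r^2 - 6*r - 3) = -12*r^5 + 14*r^4 - 28*r^3 + 6*r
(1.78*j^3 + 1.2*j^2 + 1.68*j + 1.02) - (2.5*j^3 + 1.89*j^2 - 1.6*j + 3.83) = -0.72*j^3 - 0.69*j^2 + 3.28*j - 2.81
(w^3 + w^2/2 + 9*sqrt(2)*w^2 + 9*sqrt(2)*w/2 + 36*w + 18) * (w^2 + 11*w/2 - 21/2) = w^5 + 6*w^4 + 9*sqrt(2)*w^4 + 113*w^3/4 + 54*sqrt(2)*w^3 - 279*sqrt(2)*w^2/4 + 843*w^2/4 - 279*w - 189*sqrt(2)*w/4 - 189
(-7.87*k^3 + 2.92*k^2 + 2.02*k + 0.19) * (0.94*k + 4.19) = -7.3978*k^4 - 30.2305*k^3 + 14.1336*k^2 + 8.6424*k + 0.7961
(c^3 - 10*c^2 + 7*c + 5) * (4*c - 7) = 4*c^4 - 47*c^3 + 98*c^2 - 29*c - 35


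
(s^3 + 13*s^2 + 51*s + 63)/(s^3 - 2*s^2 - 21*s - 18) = (s^2 + 10*s + 21)/(s^2 - 5*s - 6)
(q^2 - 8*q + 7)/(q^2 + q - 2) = (q - 7)/(q + 2)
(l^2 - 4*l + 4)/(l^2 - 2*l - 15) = (-l^2 + 4*l - 4)/(-l^2 + 2*l + 15)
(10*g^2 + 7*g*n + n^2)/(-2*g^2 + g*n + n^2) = (-5*g - n)/(g - n)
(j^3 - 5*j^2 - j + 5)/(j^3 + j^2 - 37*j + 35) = (j + 1)/(j + 7)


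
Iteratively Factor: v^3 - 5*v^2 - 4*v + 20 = (v + 2)*(v^2 - 7*v + 10) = (v - 5)*(v + 2)*(v - 2)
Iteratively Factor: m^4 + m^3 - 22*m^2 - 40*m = (m - 5)*(m^3 + 6*m^2 + 8*m) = (m - 5)*(m + 4)*(m^2 + 2*m) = m*(m - 5)*(m + 4)*(m + 2)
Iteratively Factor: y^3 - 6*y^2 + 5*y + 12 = (y + 1)*(y^2 - 7*y + 12) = (y - 4)*(y + 1)*(y - 3)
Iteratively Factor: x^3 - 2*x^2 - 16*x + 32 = (x + 4)*(x^2 - 6*x + 8) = (x - 4)*(x + 4)*(x - 2)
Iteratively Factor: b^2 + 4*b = (b + 4)*(b)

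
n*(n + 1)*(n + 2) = n^3 + 3*n^2 + 2*n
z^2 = z^2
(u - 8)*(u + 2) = u^2 - 6*u - 16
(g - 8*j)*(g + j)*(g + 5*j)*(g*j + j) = g^4*j - 2*g^3*j^2 + g^3*j - 43*g^2*j^3 - 2*g^2*j^2 - 40*g*j^4 - 43*g*j^3 - 40*j^4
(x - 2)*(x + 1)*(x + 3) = x^3 + 2*x^2 - 5*x - 6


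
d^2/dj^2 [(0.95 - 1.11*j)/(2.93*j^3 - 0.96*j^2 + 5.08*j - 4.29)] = (-57.175434*j^5 + 116.601108*j^4 - 11.757144*j^3 - 77.334204*j^2 + 71.278074*j - 7.17370400000001)/(25.153757*j^9 - 24.724512*j^8 + 138.93474*j^7 - 197.106543*j^6 + 313.284912*j^5 - 469.30788*j^4 + 418.397383*j^3 - 385.132176*j^2 + 280.478484*j - 78.953589)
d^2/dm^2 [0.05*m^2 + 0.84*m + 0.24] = 0.100000000000000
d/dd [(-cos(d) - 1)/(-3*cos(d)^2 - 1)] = (-3*sin(d)^2 + 6*cos(d) + 2)*sin(d)/(3*cos(d)^2 + 1)^2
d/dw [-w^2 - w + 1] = -2*w - 1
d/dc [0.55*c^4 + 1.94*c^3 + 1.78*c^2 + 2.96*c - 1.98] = 2.2*c^3 + 5.82*c^2 + 3.56*c + 2.96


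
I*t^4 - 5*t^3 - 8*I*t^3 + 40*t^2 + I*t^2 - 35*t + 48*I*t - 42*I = (t - 7)*(t + 2*I)*(t + 3*I)*(I*t - I)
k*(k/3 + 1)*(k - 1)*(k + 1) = k^4/3 + k^3 - k^2/3 - k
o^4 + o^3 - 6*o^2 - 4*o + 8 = (o - 2)*(o - 1)*(o + 2)^2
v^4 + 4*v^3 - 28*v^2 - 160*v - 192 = (v - 6)*(v + 2)*(v + 4)^2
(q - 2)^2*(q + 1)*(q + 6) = q^4 + 3*q^3 - 18*q^2 + 4*q + 24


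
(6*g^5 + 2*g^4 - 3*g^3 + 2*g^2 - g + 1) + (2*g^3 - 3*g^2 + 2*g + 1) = 6*g^5 + 2*g^4 - g^3 - g^2 + g + 2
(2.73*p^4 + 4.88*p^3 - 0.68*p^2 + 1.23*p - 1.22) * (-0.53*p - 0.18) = -1.4469*p^5 - 3.0778*p^4 - 0.518*p^3 - 0.5295*p^2 + 0.4252*p + 0.2196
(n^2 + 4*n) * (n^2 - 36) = n^4 + 4*n^3 - 36*n^2 - 144*n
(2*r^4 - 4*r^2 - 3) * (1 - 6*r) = -12*r^5 + 2*r^4 + 24*r^3 - 4*r^2 + 18*r - 3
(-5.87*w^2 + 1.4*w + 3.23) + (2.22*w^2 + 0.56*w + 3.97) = -3.65*w^2 + 1.96*w + 7.2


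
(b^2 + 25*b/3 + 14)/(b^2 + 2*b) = (b^2 + 25*b/3 + 14)/(b*(b + 2))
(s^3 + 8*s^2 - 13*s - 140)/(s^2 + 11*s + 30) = (s^2 + 3*s - 28)/(s + 6)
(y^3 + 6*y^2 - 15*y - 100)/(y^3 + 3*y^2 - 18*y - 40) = (y + 5)/(y + 2)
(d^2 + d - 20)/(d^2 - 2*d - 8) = (d + 5)/(d + 2)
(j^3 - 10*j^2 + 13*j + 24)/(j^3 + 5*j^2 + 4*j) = (j^2 - 11*j + 24)/(j*(j + 4))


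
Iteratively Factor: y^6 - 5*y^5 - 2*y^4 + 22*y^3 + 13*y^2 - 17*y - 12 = (y - 1)*(y^5 - 4*y^4 - 6*y^3 + 16*y^2 + 29*y + 12) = (y - 4)*(y - 1)*(y^4 - 6*y^2 - 8*y - 3) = (y - 4)*(y - 1)*(y + 1)*(y^3 - y^2 - 5*y - 3) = (y - 4)*(y - 1)*(y + 1)^2*(y^2 - 2*y - 3) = (y - 4)*(y - 3)*(y - 1)*(y + 1)^2*(y + 1)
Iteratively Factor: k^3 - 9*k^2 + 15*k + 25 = (k + 1)*(k^2 - 10*k + 25) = (k - 5)*(k + 1)*(k - 5)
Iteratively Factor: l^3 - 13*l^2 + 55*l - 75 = (l - 5)*(l^2 - 8*l + 15) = (l - 5)^2*(l - 3)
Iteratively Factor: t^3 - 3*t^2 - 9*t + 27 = (t + 3)*(t^2 - 6*t + 9) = (t - 3)*(t + 3)*(t - 3)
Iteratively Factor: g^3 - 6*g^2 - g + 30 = (g + 2)*(g^2 - 8*g + 15) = (g - 5)*(g + 2)*(g - 3)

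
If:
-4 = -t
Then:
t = 4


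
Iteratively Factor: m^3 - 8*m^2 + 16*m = (m - 4)*(m^2 - 4*m) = m*(m - 4)*(m - 4)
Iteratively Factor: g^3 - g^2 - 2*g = (g - 2)*(g^2 + g) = (g - 2)*(g + 1)*(g)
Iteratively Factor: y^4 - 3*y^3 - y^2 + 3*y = (y)*(y^3 - 3*y^2 - y + 3) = y*(y - 3)*(y^2 - 1) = y*(y - 3)*(y + 1)*(y - 1)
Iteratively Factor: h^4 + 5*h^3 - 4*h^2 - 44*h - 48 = (h + 2)*(h^3 + 3*h^2 - 10*h - 24) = (h + 2)^2*(h^2 + h - 12) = (h - 3)*(h + 2)^2*(h + 4)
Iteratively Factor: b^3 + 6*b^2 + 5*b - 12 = (b + 4)*(b^2 + 2*b - 3) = (b - 1)*(b + 4)*(b + 3)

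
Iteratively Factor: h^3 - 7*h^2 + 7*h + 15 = (h + 1)*(h^2 - 8*h + 15) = (h - 3)*(h + 1)*(h - 5)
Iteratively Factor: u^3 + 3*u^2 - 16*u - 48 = (u + 4)*(u^2 - u - 12) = (u + 3)*(u + 4)*(u - 4)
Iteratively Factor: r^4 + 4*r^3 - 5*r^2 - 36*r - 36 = (r - 3)*(r^3 + 7*r^2 + 16*r + 12) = (r - 3)*(r + 2)*(r^2 + 5*r + 6) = (r - 3)*(r + 2)*(r + 3)*(r + 2)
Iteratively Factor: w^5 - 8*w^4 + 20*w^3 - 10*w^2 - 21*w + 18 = (w - 1)*(w^4 - 7*w^3 + 13*w^2 + 3*w - 18) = (w - 3)*(w - 1)*(w^3 - 4*w^2 + w + 6) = (w - 3)^2*(w - 1)*(w^2 - w - 2) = (w - 3)^2*(w - 2)*(w - 1)*(w + 1)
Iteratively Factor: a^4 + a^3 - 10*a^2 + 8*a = (a - 2)*(a^3 + 3*a^2 - 4*a) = (a - 2)*(a + 4)*(a^2 - a) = a*(a - 2)*(a + 4)*(a - 1)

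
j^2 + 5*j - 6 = (j - 1)*(j + 6)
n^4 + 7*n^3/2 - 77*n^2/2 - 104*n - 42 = (n - 6)*(n + 1/2)*(n + 2)*(n + 7)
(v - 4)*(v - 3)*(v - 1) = v^3 - 8*v^2 + 19*v - 12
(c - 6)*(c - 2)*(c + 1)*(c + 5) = c^4 - 2*c^3 - 31*c^2 + 32*c + 60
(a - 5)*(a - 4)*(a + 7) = a^3 - 2*a^2 - 43*a + 140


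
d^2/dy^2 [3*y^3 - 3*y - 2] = 18*y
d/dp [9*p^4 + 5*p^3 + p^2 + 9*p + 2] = 36*p^3 + 15*p^2 + 2*p + 9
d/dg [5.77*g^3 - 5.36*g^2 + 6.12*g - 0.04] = 17.31*g^2 - 10.72*g + 6.12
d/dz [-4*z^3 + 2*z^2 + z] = -12*z^2 + 4*z + 1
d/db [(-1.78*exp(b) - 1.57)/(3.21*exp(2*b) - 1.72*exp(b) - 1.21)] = (5.7138*exp(2*b) + 10.0794*exp(b) - 0.5466)*exp(b)/(10.3041*exp(4*b) - 11.0424*exp(3*b) - 4.8098*exp(2*b) + 4.1624*exp(b) + 1.4641)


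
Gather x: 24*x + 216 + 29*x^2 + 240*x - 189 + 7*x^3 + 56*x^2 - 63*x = 7*x^3 + 85*x^2 + 201*x + 27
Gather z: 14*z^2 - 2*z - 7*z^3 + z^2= -7*z^3 + 15*z^2 - 2*z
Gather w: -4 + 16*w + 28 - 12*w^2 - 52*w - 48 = -12*w^2 - 36*w - 24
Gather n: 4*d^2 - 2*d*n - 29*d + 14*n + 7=4*d^2 - 29*d + n*(14 - 2*d) + 7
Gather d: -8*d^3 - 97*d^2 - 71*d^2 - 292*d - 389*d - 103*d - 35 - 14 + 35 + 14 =-8*d^3 - 168*d^2 - 784*d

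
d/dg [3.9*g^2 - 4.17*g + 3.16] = 7.8*g - 4.17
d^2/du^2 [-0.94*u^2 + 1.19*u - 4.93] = -1.88000000000000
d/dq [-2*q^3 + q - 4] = 1 - 6*q^2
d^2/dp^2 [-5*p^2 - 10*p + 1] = -10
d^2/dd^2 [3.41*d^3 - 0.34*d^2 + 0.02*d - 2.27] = 20.46*d - 0.68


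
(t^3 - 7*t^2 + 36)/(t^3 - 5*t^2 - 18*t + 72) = (t + 2)/(t + 4)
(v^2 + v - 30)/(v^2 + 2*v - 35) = (v + 6)/(v + 7)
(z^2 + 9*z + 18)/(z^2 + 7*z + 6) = (z + 3)/(z + 1)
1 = 1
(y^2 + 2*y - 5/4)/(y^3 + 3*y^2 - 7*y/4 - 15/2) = (2*y - 1)/(2*y^2 + y - 6)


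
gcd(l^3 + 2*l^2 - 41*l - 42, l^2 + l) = l + 1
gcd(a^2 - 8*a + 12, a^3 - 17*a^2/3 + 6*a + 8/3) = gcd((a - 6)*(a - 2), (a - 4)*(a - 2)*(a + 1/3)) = a - 2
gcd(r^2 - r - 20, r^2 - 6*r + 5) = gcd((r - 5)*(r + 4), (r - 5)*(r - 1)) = r - 5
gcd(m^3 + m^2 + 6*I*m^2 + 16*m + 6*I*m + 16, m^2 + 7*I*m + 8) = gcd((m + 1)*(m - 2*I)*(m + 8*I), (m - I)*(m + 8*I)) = m + 8*I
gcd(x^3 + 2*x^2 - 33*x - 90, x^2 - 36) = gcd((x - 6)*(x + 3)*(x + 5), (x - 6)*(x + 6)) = x - 6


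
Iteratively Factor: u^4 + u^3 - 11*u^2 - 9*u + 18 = (u + 3)*(u^3 - 2*u^2 - 5*u + 6) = (u + 2)*(u + 3)*(u^2 - 4*u + 3) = (u - 3)*(u + 2)*(u + 3)*(u - 1)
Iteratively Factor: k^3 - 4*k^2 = (k)*(k^2 - 4*k) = k^2*(k - 4)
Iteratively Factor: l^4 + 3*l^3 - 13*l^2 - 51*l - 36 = (l - 4)*(l^3 + 7*l^2 + 15*l + 9) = (l - 4)*(l + 3)*(l^2 + 4*l + 3) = (l - 4)*(l + 3)^2*(l + 1)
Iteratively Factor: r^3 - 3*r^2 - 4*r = (r - 4)*(r^2 + r) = r*(r - 4)*(r + 1)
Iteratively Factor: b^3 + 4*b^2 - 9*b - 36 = (b + 4)*(b^2 - 9) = (b - 3)*(b + 4)*(b + 3)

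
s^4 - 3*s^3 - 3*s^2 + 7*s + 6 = (s - 3)*(s - 2)*(s + 1)^2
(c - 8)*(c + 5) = c^2 - 3*c - 40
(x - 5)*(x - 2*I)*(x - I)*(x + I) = x^4 - 5*x^3 - 2*I*x^3 + x^2 + 10*I*x^2 - 5*x - 2*I*x + 10*I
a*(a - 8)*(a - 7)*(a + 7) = a^4 - 8*a^3 - 49*a^2 + 392*a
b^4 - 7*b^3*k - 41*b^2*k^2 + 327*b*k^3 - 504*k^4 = (b - 8*k)*(b - 3*k)^2*(b + 7*k)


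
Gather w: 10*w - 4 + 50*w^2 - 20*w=50*w^2 - 10*w - 4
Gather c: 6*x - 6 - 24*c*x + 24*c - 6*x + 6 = c*(24 - 24*x)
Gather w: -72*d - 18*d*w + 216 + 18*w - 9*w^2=-72*d - 9*w^2 + w*(18 - 18*d) + 216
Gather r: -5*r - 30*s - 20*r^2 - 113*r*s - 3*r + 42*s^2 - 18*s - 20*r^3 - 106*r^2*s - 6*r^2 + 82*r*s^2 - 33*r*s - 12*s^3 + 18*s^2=-20*r^3 + r^2*(-106*s - 26) + r*(82*s^2 - 146*s - 8) - 12*s^3 + 60*s^2 - 48*s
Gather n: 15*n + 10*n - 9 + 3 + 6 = 25*n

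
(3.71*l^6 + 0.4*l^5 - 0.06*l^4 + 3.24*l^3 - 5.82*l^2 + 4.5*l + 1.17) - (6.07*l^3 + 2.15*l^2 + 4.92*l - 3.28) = 3.71*l^6 + 0.4*l^5 - 0.06*l^4 - 2.83*l^3 - 7.97*l^2 - 0.42*l + 4.45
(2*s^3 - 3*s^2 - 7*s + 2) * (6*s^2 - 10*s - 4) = 12*s^5 - 38*s^4 - 20*s^3 + 94*s^2 + 8*s - 8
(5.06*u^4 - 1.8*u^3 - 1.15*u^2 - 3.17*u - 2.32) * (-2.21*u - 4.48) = -11.1826*u^5 - 18.6908*u^4 + 10.6055*u^3 + 12.1577*u^2 + 19.3288*u + 10.3936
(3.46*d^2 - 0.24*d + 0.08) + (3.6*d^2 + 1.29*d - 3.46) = 7.06*d^2 + 1.05*d - 3.38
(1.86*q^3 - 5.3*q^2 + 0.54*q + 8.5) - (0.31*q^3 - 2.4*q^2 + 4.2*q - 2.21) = 1.55*q^3 - 2.9*q^2 - 3.66*q + 10.71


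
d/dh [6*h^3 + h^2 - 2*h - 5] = 18*h^2 + 2*h - 2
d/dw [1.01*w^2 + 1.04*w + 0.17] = 2.02*w + 1.04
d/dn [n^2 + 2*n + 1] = 2*n + 2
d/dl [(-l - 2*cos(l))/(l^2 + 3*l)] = (l*(l + 3)*(2*sin(l) - 1) + (l + 2*cos(l))*(2*l + 3))/(l^2*(l + 3)^2)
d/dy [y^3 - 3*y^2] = 3*y*(y - 2)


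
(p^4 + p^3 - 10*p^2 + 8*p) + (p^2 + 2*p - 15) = p^4 + p^3 - 9*p^2 + 10*p - 15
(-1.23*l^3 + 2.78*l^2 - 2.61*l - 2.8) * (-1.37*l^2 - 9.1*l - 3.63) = 1.6851*l^5 + 7.3844*l^4 - 17.2574*l^3 + 17.4956*l^2 + 34.9543*l + 10.164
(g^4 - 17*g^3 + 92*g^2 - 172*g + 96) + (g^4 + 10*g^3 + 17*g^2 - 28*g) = 2*g^4 - 7*g^3 + 109*g^2 - 200*g + 96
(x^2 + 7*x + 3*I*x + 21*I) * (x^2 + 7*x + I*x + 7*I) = x^4 + 14*x^3 + 4*I*x^3 + 46*x^2 + 56*I*x^2 - 42*x + 196*I*x - 147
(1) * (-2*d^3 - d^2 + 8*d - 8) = -2*d^3 - d^2 + 8*d - 8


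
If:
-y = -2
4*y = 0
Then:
No Solution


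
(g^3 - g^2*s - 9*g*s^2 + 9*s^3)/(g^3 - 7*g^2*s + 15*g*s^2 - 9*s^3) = (-g - 3*s)/(-g + 3*s)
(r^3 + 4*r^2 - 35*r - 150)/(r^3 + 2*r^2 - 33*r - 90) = (r + 5)/(r + 3)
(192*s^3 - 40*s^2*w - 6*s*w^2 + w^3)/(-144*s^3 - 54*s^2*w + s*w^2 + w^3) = (-4*s + w)/(3*s + w)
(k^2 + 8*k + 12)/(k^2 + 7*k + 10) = (k + 6)/(k + 5)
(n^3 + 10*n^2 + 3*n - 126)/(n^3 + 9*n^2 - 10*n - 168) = (n - 3)/(n - 4)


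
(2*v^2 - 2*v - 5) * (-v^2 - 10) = -2*v^4 + 2*v^3 - 15*v^2 + 20*v + 50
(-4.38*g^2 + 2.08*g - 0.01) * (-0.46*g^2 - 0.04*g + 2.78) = 2.0148*g^4 - 0.7816*g^3 - 12.255*g^2 + 5.7828*g - 0.0278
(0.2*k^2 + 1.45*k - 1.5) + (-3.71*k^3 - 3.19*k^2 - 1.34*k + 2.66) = -3.71*k^3 - 2.99*k^2 + 0.11*k + 1.16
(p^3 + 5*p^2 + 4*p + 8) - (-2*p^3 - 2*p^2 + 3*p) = 3*p^3 + 7*p^2 + p + 8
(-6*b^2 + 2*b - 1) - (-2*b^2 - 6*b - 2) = -4*b^2 + 8*b + 1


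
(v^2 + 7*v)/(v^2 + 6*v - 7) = v/(v - 1)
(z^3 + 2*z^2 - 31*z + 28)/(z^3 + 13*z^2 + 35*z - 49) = (z - 4)/(z + 7)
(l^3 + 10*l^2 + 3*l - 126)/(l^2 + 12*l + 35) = (l^2 + 3*l - 18)/(l + 5)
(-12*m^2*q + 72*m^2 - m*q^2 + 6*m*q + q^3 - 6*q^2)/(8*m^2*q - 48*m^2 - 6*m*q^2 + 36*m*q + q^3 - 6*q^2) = (3*m + q)/(-2*m + q)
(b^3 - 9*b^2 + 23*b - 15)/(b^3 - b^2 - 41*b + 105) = (b - 1)/(b + 7)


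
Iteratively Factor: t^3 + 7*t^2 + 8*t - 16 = (t + 4)*(t^2 + 3*t - 4) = (t + 4)^2*(t - 1)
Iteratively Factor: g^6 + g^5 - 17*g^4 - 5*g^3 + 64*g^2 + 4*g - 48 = (g - 3)*(g^5 + 4*g^4 - 5*g^3 - 20*g^2 + 4*g + 16) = (g - 3)*(g - 2)*(g^4 + 6*g^3 + 7*g^2 - 6*g - 8) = (g - 3)*(g - 2)*(g + 4)*(g^3 + 2*g^2 - g - 2) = (g - 3)*(g - 2)*(g + 1)*(g + 4)*(g^2 + g - 2) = (g - 3)*(g - 2)*(g + 1)*(g + 2)*(g + 4)*(g - 1)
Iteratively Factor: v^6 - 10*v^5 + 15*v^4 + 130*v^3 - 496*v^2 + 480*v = (v)*(v^5 - 10*v^4 + 15*v^3 + 130*v^2 - 496*v + 480) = v*(v - 2)*(v^4 - 8*v^3 - v^2 + 128*v - 240) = v*(v - 4)*(v - 2)*(v^3 - 4*v^2 - 17*v + 60) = v*(v - 4)*(v - 2)*(v + 4)*(v^2 - 8*v + 15) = v*(v - 4)*(v - 3)*(v - 2)*(v + 4)*(v - 5)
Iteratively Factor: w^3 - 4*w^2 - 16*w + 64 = (w + 4)*(w^2 - 8*w + 16) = (w - 4)*(w + 4)*(w - 4)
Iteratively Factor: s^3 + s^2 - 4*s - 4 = (s + 1)*(s^2 - 4) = (s - 2)*(s + 1)*(s + 2)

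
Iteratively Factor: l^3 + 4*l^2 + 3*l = (l + 3)*(l^2 + l) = l*(l + 3)*(l + 1)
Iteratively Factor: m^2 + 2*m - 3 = (m + 3)*(m - 1)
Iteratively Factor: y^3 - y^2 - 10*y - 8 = (y + 2)*(y^2 - 3*y - 4) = (y + 1)*(y + 2)*(y - 4)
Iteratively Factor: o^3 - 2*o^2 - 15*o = (o)*(o^2 - 2*o - 15) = o*(o - 5)*(o + 3)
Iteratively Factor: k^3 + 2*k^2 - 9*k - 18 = (k - 3)*(k^2 + 5*k + 6) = (k - 3)*(k + 3)*(k + 2)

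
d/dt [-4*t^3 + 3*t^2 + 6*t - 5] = -12*t^2 + 6*t + 6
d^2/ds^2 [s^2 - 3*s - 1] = 2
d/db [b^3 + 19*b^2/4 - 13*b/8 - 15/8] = 3*b^2 + 19*b/2 - 13/8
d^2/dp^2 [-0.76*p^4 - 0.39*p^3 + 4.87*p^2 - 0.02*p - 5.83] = -9.12*p^2 - 2.34*p + 9.74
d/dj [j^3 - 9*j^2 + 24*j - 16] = 3*j^2 - 18*j + 24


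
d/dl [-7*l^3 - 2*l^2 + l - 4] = -21*l^2 - 4*l + 1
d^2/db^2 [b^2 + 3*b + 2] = 2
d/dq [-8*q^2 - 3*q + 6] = -16*q - 3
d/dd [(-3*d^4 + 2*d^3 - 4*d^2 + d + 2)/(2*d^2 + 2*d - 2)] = (-6*d^5 - 7*d^4 + 16*d^3 - 11*d^2 + 4*d - 3)/(2*(d^4 + 2*d^3 - d^2 - 2*d + 1))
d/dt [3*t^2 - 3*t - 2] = 6*t - 3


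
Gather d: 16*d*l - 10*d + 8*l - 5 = d*(16*l - 10) + 8*l - 5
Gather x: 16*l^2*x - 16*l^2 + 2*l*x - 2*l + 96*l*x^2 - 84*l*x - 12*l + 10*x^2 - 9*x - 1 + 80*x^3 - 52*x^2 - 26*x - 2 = -16*l^2 - 14*l + 80*x^3 + x^2*(96*l - 42) + x*(16*l^2 - 82*l - 35) - 3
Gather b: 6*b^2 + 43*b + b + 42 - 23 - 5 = 6*b^2 + 44*b + 14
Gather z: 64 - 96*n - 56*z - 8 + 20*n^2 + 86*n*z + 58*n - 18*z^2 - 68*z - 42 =20*n^2 - 38*n - 18*z^2 + z*(86*n - 124) + 14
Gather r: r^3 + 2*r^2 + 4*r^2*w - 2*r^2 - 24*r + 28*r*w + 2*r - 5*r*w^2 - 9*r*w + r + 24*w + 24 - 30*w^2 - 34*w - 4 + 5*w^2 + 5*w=r^3 + 4*r^2*w + r*(-5*w^2 + 19*w - 21) - 25*w^2 - 5*w + 20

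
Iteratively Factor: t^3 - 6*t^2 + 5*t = (t - 1)*(t^2 - 5*t) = (t - 5)*(t - 1)*(t)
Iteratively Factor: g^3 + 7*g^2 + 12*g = (g + 3)*(g^2 + 4*g) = g*(g + 3)*(g + 4)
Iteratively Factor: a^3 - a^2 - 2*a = (a + 1)*(a^2 - 2*a) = (a - 2)*(a + 1)*(a)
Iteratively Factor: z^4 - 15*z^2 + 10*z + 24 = (z - 3)*(z^3 + 3*z^2 - 6*z - 8) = (z - 3)*(z + 4)*(z^2 - z - 2) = (z - 3)*(z - 2)*(z + 4)*(z + 1)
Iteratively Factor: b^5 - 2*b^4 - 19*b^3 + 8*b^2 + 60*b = (b - 5)*(b^4 + 3*b^3 - 4*b^2 - 12*b) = b*(b - 5)*(b^3 + 3*b^2 - 4*b - 12) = b*(b - 5)*(b + 3)*(b^2 - 4) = b*(b - 5)*(b + 2)*(b + 3)*(b - 2)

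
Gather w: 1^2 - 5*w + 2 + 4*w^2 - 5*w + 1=4*w^2 - 10*w + 4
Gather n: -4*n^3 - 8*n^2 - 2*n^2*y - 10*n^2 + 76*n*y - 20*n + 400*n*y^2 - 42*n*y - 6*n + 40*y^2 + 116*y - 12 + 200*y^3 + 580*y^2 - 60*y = -4*n^3 + n^2*(-2*y - 18) + n*(400*y^2 + 34*y - 26) + 200*y^3 + 620*y^2 + 56*y - 12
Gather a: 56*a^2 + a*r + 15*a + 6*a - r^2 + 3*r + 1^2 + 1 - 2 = 56*a^2 + a*(r + 21) - r^2 + 3*r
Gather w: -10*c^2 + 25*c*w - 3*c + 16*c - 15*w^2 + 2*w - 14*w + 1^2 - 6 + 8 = -10*c^2 + 13*c - 15*w^2 + w*(25*c - 12) + 3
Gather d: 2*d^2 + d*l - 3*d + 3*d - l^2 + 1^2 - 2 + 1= 2*d^2 + d*l - l^2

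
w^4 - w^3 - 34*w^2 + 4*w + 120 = (w - 6)*(w - 2)*(w + 2)*(w + 5)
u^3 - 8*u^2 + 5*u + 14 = (u - 7)*(u - 2)*(u + 1)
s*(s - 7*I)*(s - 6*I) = s^3 - 13*I*s^2 - 42*s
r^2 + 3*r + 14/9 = (r + 2/3)*(r + 7/3)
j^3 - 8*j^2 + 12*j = j*(j - 6)*(j - 2)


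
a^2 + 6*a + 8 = (a + 2)*(a + 4)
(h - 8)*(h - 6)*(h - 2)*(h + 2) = h^4 - 14*h^3 + 44*h^2 + 56*h - 192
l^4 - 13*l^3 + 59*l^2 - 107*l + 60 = (l - 5)*(l - 4)*(l - 3)*(l - 1)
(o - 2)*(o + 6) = o^2 + 4*o - 12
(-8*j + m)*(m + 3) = -8*j*m - 24*j + m^2 + 3*m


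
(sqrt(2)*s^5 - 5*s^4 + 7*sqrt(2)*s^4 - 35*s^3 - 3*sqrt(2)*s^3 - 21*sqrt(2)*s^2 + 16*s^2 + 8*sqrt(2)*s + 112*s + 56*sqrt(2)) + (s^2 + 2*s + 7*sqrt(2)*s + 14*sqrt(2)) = sqrt(2)*s^5 - 5*s^4 + 7*sqrt(2)*s^4 - 35*s^3 - 3*sqrt(2)*s^3 - 21*sqrt(2)*s^2 + 17*s^2 + 15*sqrt(2)*s + 114*s + 70*sqrt(2)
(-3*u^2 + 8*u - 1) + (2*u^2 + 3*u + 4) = -u^2 + 11*u + 3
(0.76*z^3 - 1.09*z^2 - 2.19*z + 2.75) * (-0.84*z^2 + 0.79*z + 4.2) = -0.6384*z^5 + 1.516*z^4 + 4.1705*z^3 - 8.6181*z^2 - 7.0255*z + 11.55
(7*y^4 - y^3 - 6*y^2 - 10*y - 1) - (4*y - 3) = 7*y^4 - y^3 - 6*y^2 - 14*y + 2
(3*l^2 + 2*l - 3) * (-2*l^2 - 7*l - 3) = -6*l^4 - 25*l^3 - 17*l^2 + 15*l + 9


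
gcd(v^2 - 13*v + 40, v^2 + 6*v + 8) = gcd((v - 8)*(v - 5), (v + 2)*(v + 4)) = 1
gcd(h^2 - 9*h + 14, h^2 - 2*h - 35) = h - 7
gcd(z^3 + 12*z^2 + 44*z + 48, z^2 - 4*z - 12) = z + 2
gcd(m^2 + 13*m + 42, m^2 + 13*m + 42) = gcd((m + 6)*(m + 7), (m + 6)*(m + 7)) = m^2 + 13*m + 42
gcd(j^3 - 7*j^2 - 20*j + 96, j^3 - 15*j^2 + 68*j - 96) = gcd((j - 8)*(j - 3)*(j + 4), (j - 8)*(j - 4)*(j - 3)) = j^2 - 11*j + 24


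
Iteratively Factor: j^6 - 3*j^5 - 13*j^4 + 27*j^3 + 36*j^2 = (j + 3)*(j^5 - 6*j^4 + 5*j^3 + 12*j^2) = (j - 3)*(j + 3)*(j^4 - 3*j^3 - 4*j^2) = (j - 3)*(j + 1)*(j + 3)*(j^3 - 4*j^2) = (j - 4)*(j - 3)*(j + 1)*(j + 3)*(j^2) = j*(j - 4)*(j - 3)*(j + 1)*(j + 3)*(j)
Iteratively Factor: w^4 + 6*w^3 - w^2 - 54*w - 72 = (w + 3)*(w^3 + 3*w^2 - 10*w - 24) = (w - 3)*(w + 3)*(w^2 + 6*w + 8) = (w - 3)*(w + 3)*(w + 4)*(w + 2)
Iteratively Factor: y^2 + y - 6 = (y - 2)*(y + 3)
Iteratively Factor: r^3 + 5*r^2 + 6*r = (r)*(r^2 + 5*r + 6) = r*(r + 2)*(r + 3)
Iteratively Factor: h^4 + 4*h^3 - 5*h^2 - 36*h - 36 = (h + 2)*(h^3 + 2*h^2 - 9*h - 18) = (h + 2)*(h + 3)*(h^2 - h - 6) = (h + 2)^2*(h + 3)*(h - 3)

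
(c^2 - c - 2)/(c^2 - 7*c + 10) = (c + 1)/(c - 5)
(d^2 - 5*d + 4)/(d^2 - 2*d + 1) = (d - 4)/(d - 1)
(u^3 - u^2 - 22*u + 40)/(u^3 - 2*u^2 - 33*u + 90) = (u^3 - u^2 - 22*u + 40)/(u^3 - 2*u^2 - 33*u + 90)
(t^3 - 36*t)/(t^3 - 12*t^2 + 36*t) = (t + 6)/(t - 6)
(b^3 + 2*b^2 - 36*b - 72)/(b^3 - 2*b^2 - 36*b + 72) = (b + 2)/(b - 2)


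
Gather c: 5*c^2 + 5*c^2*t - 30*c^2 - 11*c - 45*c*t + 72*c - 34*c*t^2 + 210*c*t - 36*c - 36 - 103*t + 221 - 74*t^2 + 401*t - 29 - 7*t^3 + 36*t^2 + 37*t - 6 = c^2*(5*t - 25) + c*(-34*t^2 + 165*t + 25) - 7*t^3 - 38*t^2 + 335*t + 150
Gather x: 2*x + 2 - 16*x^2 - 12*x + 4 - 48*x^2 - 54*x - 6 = -64*x^2 - 64*x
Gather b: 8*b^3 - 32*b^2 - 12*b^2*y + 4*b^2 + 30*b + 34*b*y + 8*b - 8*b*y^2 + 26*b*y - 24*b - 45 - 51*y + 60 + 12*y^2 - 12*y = 8*b^3 + b^2*(-12*y - 28) + b*(-8*y^2 + 60*y + 14) + 12*y^2 - 63*y + 15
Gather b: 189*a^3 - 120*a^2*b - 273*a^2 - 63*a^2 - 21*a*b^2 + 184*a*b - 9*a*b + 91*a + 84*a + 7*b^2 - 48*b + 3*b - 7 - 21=189*a^3 - 336*a^2 + 175*a + b^2*(7 - 21*a) + b*(-120*a^2 + 175*a - 45) - 28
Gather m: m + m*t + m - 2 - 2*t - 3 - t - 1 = m*(t + 2) - 3*t - 6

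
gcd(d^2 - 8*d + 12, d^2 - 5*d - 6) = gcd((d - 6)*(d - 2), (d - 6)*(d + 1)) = d - 6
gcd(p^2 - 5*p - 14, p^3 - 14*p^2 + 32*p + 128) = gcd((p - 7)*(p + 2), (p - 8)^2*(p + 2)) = p + 2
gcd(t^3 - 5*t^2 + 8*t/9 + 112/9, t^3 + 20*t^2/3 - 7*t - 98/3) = t - 7/3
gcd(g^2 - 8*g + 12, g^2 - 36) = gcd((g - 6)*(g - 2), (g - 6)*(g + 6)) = g - 6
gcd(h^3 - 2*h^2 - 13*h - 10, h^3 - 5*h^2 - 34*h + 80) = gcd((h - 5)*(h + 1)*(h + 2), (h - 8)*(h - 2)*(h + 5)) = 1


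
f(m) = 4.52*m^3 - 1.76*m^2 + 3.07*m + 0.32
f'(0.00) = 3.07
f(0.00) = 0.32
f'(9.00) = 1069.75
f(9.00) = 3180.47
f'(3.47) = 154.13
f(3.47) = 178.64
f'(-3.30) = 162.35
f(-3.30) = -191.41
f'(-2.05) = 67.27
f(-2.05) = -52.31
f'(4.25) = 233.04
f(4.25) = 328.56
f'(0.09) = 2.86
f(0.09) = 0.59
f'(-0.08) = 3.44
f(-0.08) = 0.06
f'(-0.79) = 14.31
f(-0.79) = -5.43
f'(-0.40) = 6.65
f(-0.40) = -1.48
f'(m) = 13.56*m^2 - 3.52*m + 3.07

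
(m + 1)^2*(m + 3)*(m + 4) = m^4 + 9*m^3 + 27*m^2 + 31*m + 12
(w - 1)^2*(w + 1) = w^3 - w^2 - w + 1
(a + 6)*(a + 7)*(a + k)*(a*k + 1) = a^4*k + a^3*k^2 + 13*a^3*k + a^3 + 13*a^2*k^2 + 43*a^2*k + 13*a^2 + 42*a*k^2 + 13*a*k + 42*a + 42*k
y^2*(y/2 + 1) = y^3/2 + y^2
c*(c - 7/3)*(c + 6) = c^3 + 11*c^2/3 - 14*c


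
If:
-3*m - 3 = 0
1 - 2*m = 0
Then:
No Solution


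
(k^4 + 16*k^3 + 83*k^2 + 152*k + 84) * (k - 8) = k^5 + 8*k^4 - 45*k^3 - 512*k^2 - 1132*k - 672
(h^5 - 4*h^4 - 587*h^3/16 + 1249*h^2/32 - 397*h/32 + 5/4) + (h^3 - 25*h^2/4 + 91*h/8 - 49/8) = h^5 - 4*h^4 - 571*h^3/16 + 1049*h^2/32 - 33*h/32 - 39/8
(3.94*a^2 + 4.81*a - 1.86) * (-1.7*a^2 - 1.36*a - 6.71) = -6.698*a^4 - 13.5354*a^3 - 29.817*a^2 - 29.7455*a + 12.4806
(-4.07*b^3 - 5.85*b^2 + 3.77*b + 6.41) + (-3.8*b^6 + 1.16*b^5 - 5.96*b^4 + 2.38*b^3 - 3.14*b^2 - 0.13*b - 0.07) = -3.8*b^6 + 1.16*b^5 - 5.96*b^4 - 1.69*b^3 - 8.99*b^2 + 3.64*b + 6.34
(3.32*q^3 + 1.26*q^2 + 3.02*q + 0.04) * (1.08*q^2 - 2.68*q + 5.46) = 3.5856*q^5 - 7.5368*q^4 + 18.012*q^3 - 1.1708*q^2 + 16.382*q + 0.2184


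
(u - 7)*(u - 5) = u^2 - 12*u + 35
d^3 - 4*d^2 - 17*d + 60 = (d - 5)*(d - 3)*(d + 4)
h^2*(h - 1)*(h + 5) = h^4 + 4*h^3 - 5*h^2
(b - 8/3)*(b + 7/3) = b^2 - b/3 - 56/9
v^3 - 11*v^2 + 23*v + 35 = (v - 7)*(v - 5)*(v + 1)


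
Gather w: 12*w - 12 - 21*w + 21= 9 - 9*w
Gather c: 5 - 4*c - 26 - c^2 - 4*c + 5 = -c^2 - 8*c - 16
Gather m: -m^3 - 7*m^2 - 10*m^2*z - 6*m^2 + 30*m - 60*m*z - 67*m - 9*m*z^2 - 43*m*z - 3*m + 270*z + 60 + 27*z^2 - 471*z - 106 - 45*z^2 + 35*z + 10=-m^3 + m^2*(-10*z - 13) + m*(-9*z^2 - 103*z - 40) - 18*z^2 - 166*z - 36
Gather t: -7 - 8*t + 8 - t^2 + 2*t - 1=-t^2 - 6*t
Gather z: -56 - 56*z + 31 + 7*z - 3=-49*z - 28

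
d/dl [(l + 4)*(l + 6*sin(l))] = l + (l + 4)*(6*cos(l) + 1) + 6*sin(l)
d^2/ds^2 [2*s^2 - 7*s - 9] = 4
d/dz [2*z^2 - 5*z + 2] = 4*z - 5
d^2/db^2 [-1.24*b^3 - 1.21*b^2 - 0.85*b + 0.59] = -7.44*b - 2.42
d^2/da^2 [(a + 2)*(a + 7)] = 2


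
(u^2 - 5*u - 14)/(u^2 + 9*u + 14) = (u - 7)/(u + 7)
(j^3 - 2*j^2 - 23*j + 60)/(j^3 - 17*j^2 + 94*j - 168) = (j^2 + 2*j - 15)/(j^2 - 13*j + 42)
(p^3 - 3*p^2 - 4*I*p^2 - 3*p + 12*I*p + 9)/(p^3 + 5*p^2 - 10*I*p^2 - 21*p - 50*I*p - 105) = (p^2 - p*(3 + I) + 3*I)/(p^2 + p*(5 - 7*I) - 35*I)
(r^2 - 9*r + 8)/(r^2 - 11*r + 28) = (r^2 - 9*r + 8)/(r^2 - 11*r + 28)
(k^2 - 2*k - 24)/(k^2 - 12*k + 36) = (k + 4)/(k - 6)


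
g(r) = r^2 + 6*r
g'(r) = 2*r + 6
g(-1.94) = -7.88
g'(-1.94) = 2.12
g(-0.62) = -3.34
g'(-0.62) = 4.76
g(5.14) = 57.26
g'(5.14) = 16.28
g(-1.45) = -6.60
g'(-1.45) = 3.10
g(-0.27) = -1.55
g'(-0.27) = 5.46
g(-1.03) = -5.12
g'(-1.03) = 3.94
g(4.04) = 40.56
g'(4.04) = 14.08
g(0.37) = 2.36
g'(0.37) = 6.74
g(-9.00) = 27.00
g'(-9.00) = -12.00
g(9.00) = 135.00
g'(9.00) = 24.00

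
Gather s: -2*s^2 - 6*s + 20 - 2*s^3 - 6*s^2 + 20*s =-2*s^3 - 8*s^2 + 14*s + 20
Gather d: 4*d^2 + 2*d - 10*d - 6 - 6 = 4*d^2 - 8*d - 12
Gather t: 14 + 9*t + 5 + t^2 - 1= t^2 + 9*t + 18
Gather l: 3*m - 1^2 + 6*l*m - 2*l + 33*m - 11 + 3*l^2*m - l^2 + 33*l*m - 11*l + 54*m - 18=l^2*(3*m - 1) + l*(39*m - 13) + 90*m - 30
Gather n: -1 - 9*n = -9*n - 1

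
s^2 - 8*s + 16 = (s - 4)^2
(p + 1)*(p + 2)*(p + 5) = p^3 + 8*p^2 + 17*p + 10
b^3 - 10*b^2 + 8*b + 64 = (b - 8)*(b - 4)*(b + 2)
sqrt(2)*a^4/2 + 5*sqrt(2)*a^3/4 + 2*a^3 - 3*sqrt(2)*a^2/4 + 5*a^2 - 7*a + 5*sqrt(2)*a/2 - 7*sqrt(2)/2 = (a - 1)*(a + 7/2)*(a + sqrt(2))*(sqrt(2)*a/2 + 1)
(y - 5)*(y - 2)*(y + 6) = y^3 - y^2 - 32*y + 60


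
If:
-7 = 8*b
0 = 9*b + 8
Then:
No Solution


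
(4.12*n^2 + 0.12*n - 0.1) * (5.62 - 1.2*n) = -4.944*n^3 + 23.0104*n^2 + 0.7944*n - 0.562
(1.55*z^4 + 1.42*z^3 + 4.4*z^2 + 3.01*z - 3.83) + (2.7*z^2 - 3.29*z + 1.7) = 1.55*z^4 + 1.42*z^3 + 7.1*z^2 - 0.28*z - 2.13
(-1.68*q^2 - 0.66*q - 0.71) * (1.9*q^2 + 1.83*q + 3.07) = -3.192*q^4 - 4.3284*q^3 - 7.7144*q^2 - 3.3255*q - 2.1797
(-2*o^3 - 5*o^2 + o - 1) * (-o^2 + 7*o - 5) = 2*o^5 - 9*o^4 - 26*o^3 + 33*o^2 - 12*o + 5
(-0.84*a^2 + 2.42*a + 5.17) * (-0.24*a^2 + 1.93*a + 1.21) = 0.2016*a^4 - 2.202*a^3 + 2.4134*a^2 + 12.9063*a + 6.2557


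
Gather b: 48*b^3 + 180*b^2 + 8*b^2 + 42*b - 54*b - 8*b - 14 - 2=48*b^3 + 188*b^2 - 20*b - 16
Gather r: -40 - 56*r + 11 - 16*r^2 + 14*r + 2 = -16*r^2 - 42*r - 27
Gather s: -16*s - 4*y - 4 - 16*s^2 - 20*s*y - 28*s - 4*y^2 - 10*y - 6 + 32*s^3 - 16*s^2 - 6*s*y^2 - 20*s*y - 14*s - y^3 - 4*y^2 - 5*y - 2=32*s^3 - 32*s^2 + s*(-6*y^2 - 40*y - 58) - y^3 - 8*y^2 - 19*y - 12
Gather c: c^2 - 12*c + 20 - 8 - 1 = c^2 - 12*c + 11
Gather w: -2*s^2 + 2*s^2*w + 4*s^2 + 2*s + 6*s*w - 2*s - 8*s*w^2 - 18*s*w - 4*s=2*s^2 - 8*s*w^2 - 4*s + w*(2*s^2 - 12*s)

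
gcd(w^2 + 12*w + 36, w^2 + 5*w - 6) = w + 6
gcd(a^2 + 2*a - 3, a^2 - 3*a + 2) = a - 1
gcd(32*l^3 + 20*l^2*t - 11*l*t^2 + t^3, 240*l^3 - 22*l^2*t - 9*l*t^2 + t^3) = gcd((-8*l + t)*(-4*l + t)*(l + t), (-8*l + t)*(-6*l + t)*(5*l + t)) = -8*l + t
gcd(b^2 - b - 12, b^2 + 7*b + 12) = b + 3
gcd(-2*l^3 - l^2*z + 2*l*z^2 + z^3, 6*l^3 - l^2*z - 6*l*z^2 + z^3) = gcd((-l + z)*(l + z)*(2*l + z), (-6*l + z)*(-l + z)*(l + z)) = -l^2 + z^2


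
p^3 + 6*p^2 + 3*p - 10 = (p - 1)*(p + 2)*(p + 5)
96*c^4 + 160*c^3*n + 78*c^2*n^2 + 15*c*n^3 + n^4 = (c + n)*(4*c + n)^2*(6*c + n)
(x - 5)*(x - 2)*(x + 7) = x^3 - 39*x + 70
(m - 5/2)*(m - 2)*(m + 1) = m^3 - 7*m^2/2 + m/2 + 5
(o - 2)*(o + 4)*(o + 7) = o^3 + 9*o^2 + 6*o - 56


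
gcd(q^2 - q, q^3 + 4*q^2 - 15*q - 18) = 1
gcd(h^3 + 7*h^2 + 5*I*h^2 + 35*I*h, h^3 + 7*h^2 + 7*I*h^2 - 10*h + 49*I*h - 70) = h^2 + h*(7 + 5*I) + 35*I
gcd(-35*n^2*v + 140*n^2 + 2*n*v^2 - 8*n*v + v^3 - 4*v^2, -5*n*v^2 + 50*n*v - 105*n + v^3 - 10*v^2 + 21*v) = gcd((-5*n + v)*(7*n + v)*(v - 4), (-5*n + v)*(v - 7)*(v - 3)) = -5*n + v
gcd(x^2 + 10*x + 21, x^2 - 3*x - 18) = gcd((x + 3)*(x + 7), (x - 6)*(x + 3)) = x + 3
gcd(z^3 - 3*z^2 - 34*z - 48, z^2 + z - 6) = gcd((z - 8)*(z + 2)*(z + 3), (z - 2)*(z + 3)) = z + 3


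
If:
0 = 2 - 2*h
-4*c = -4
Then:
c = 1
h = 1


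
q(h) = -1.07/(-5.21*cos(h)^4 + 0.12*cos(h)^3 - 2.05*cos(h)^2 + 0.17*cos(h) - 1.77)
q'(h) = -1.07*(-20.84*sin(h)*cos(h)^3 + 0.36*sin(h)*cos(h)^2 - 4.1*sin(h)*cos(h) + 0.17*sin(h))/(-5.21*cos(h)^4 + 0.12*cos(h)^3 - 2.05*cos(h)^2 + 0.17*cos(h) - 1.77)^2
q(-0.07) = 0.12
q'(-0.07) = -0.02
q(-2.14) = 0.37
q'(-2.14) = 0.61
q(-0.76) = 0.26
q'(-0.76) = -0.46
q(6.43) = 0.13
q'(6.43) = 0.05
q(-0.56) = 0.19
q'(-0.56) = -0.27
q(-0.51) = 0.17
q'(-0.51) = -0.24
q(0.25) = 0.13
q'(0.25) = 0.09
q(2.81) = 0.13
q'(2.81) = -0.12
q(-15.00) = 0.22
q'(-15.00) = 0.37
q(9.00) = 0.15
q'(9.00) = -0.16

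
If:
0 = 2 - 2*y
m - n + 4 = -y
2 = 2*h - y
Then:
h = 3/2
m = n - 5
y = 1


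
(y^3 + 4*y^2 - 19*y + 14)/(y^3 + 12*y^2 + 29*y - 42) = (y - 2)/(y + 6)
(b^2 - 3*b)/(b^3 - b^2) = (b - 3)/(b*(b - 1))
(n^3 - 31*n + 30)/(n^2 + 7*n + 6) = (n^2 - 6*n + 5)/(n + 1)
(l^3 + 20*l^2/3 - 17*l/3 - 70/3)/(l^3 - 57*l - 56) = (3*l^2 - l - 10)/(3*(l^2 - 7*l - 8))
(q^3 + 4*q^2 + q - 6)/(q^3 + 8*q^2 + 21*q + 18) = (q - 1)/(q + 3)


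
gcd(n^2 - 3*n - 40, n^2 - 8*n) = n - 8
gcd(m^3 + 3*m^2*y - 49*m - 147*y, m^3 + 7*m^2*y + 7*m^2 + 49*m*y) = m + 7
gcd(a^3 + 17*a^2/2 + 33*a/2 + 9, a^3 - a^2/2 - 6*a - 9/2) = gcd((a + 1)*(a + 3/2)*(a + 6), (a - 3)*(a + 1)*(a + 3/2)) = a^2 + 5*a/2 + 3/2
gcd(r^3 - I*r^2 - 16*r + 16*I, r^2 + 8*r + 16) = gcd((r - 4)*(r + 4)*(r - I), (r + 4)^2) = r + 4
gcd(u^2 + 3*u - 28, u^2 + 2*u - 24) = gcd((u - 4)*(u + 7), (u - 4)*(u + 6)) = u - 4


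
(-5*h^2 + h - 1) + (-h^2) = -6*h^2 + h - 1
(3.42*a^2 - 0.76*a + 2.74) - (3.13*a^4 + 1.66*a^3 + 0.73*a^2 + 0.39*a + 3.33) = -3.13*a^4 - 1.66*a^3 + 2.69*a^2 - 1.15*a - 0.59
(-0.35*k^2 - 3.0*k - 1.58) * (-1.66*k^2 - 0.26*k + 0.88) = 0.581*k^4 + 5.071*k^3 + 3.0948*k^2 - 2.2292*k - 1.3904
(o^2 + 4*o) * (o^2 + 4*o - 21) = o^4 + 8*o^3 - 5*o^2 - 84*o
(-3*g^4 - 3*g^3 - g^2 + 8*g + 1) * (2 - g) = 3*g^5 - 3*g^4 - 5*g^3 - 10*g^2 + 15*g + 2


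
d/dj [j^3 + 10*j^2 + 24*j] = 3*j^2 + 20*j + 24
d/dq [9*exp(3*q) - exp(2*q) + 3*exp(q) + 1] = (27*exp(2*q) - 2*exp(q) + 3)*exp(q)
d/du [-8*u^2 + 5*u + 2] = 5 - 16*u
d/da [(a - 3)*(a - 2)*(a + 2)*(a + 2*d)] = 4*a^3 + 6*a^2*d - 9*a^2 - 12*a*d - 8*a - 8*d + 12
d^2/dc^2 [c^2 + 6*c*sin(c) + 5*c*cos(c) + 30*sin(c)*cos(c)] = -6*c*sin(c) - 5*c*cos(c) - 10*sin(c) - 60*sin(2*c) + 12*cos(c) + 2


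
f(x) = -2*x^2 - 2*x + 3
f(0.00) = 3.00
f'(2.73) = -12.92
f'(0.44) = -3.76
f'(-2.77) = 9.08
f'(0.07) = -2.28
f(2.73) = -17.37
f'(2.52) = -12.08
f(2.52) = -14.74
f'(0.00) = -2.00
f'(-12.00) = 46.00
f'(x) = -4*x - 2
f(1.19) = -2.21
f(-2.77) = -6.81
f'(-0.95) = 1.80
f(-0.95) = 3.10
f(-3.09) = -9.92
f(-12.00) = -261.00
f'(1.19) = -6.76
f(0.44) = 1.73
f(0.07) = 2.85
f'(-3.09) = 10.36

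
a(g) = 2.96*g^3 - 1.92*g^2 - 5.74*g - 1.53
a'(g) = 8.88*g^2 - 3.84*g - 5.74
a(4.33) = 177.92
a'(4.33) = 144.12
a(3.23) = 59.65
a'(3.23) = 74.50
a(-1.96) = -19.94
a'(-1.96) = 35.90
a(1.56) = -3.92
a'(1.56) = 9.88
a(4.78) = 250.44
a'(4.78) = 178.80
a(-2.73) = -60.39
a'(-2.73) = 70.92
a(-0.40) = 0.27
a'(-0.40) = -2.78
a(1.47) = -4.71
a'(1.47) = 7.80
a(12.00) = 4767.99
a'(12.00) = 1226.90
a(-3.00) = -81.51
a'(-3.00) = 85.70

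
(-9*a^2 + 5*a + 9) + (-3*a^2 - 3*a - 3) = -12*a^2 + 2*a + 6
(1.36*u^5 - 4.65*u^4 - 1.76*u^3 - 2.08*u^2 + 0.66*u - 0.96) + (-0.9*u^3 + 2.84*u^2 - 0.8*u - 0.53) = 1.36*u^5 - 4.65*u^4 - 2.66*u^3 + 0.76*u^2 - 0.14*u - 1.49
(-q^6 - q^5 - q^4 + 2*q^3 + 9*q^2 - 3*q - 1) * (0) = 0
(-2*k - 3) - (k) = -3*k - 3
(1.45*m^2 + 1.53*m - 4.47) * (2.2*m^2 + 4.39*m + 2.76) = 3.19*m^4 + 9.7315*m^3 + 0.8847*m^2 - 15.4005*m - 12.3372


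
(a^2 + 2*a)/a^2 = (a + 2)/a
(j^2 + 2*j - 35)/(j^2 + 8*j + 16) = (j^2 + 2*j - 35)/(j^2 + 8*j + 16)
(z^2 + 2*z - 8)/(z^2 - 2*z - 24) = (z - 2)/(z - 6)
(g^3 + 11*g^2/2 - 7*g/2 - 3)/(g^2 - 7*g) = (2*g^3 + 11*g^2 - 7*g - 6)/(2*g*(g - 7))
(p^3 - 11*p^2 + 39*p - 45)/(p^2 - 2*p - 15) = (p^2 - 6*p + 9)/(p + 3)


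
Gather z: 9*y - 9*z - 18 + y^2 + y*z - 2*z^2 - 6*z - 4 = y^2 + 9*y - 2*z^2 + z*(y - 15) - 22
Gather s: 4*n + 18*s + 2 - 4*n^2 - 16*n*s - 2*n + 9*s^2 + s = -4*n^2 + 2*n + 9*s^2 + s*(19 - 16*n) + 2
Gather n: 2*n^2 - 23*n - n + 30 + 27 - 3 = 2*n^2 - 24*n + 54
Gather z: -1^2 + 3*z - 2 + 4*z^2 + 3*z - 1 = 4*z^2 + 6*z - 4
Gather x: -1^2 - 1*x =-x - 1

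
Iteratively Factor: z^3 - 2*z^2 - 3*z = (z - 3)*(z^2 + z) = z*(z - 3)*(z + 1)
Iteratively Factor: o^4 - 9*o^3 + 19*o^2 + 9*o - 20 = (o - 1)*(o^3 - 8*o^2 + 11*o + 20) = (o - 5)*(o - 1)*(o^2 - 3*o - 4) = (o - 5)*(o - 1)*(o + 1)*(o - 4)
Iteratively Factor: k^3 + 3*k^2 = (k)*(k^2 + 3*k) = k^2*(k + 3)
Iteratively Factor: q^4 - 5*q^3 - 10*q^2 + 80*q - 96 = (q - 3)*(q^3 - 2*q^2 - 16*q + 32) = (q - 4)*(q - 3)*(q^2 + 2*q - 8) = (q - 4)*(q - 3)*(q - 2)*(q + 4)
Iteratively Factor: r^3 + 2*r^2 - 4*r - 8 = (r + 2)*(r^2 - 4) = (r - 2)*(r + 2)*(r + 2)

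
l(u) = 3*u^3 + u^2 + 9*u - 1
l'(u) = 9*u^2 + 2*u + 9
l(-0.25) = -3.23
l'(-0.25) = 9.06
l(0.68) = 6.53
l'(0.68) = 14.52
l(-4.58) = -309.46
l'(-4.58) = 188.63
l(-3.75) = -178.89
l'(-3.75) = 128.06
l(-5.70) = -575.39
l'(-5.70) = 290.01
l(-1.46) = -21.34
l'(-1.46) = 25.26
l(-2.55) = -67.19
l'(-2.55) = 62.42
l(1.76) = 34.29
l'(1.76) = 40.40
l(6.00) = 737.00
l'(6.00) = 345.00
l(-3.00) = -100.00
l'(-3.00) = 84.00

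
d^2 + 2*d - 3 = (d - 1)*(d + 3)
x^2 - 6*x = x*(x - 6)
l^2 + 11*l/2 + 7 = (l + 2)*(l + 7/2)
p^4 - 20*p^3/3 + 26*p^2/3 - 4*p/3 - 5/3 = (p - 5)*(p - 1)^2*(p + 1/3)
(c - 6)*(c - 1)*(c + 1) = c^3 - 6*c^2 - c + 6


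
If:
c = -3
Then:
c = -3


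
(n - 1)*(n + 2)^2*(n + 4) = n^4 + 7*n^3 + 12*n^2 - 4*n - 16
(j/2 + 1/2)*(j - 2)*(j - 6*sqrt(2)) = j^3/2 - 3*sqrt(2)*j^2 - j^2/2 - j + 3*sqrt(2)*j + 6*sqrt(2)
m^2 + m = m*(m + 1)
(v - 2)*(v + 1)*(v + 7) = v^3 + 6*v^2 - 9*v - 14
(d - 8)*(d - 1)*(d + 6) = d^3 - 3*d^2 - 46*d + 48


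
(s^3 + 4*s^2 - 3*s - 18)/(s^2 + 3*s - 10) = (s^2 + 6*s + 9)/(s + 5)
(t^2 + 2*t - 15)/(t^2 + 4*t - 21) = (t + 5)/(t + 7)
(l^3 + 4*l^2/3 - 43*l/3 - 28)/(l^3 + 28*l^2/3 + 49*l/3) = (l^2 - l - 12)/(l*(l + 7))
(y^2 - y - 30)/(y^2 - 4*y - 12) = (y + 5)/(y + 2)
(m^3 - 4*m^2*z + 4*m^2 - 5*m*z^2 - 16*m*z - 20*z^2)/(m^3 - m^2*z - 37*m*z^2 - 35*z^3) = (-m^2 + 5*m*z - 4*m + 20*z)/(-m^2 + 2*m*z + 35*z^2)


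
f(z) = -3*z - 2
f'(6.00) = -3.00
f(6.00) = -20.00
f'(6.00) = -3.00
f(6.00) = -20.00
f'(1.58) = -3.00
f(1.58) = -6.74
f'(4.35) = -3.00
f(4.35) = -15.05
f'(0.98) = -3.00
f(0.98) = -4.94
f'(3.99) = -3.00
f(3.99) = -13.97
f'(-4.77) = -3.00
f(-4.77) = 12.31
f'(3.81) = -3.00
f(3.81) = -13.43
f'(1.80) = -3.00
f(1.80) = -7.40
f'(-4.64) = -3.00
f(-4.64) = 11.92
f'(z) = -3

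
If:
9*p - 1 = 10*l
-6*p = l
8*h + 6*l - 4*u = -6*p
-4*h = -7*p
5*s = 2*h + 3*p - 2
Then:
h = 7/276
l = -2/23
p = 1/69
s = -263/690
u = -4/69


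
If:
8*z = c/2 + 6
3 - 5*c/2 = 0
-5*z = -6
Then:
No Solution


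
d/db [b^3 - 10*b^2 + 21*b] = 3*b^2 - 20*b + 21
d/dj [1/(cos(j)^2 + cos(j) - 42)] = (2*cos(j) + 1)*sin(j)/(cos(j)^2 + cos(j) - 42)^2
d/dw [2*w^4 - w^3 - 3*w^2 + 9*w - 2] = 8*w^3 - 3*w^2 - 6*w + 9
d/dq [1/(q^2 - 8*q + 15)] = 2*(4 - q)/(q^2 - 8*q + 15)^2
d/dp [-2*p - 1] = -2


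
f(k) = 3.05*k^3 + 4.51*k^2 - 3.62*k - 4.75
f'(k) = 9.15*k^2 + 9.02*k - 3.62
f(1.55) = 11.83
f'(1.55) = 32.34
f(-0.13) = -4.21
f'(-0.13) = -4.64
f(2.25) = 44.68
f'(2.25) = 63.00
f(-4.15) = -130.05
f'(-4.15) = 116.53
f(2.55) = 65.92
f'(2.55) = 78.88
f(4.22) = 289.50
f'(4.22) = 197.39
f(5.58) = 645.39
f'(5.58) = 331.61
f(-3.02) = -36.69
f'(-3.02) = 52.59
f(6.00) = 794.69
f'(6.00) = 379.90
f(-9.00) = -1830.31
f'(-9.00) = 656.35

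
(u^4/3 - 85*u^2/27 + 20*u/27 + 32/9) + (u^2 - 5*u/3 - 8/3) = u^4/3 - 58*u^2/27 - 25*u/27 + 8/9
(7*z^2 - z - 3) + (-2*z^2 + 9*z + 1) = 5*z^2 + 8*z - 2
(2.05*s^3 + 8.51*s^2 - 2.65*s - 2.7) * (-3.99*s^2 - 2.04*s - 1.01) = -8.1795*s^5 - 38.1369*s^4 - 8.8574*s^3 + 7.5839*s^2 + 8.1845*s + 2.727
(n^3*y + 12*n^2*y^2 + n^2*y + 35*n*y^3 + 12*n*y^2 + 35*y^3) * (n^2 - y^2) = n^5*y + 12*n^4*y^2 + n^4*y + 34*n^3*y^3 + 12*n^3*y^2 - 12*n^2*y^4 + 34*n^2*y^3 - 35*n*y^5 - 12*n*y^4 - 35*y^5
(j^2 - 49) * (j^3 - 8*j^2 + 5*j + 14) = j^5 - 8*j^4 - 44*j^3 + 406*j^2 - 245*j - 686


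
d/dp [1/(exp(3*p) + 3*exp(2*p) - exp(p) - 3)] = (-3*exp(2*p) - 6*exp(p) + 1)*exp(p)/(exp(3*p) + 3*exp(2*p) - exp(p) - 3)^2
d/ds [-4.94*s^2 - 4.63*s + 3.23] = -9.88*s - 4.63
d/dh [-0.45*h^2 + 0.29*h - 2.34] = 0.29 - 0.9*h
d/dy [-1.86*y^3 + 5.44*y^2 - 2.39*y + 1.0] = -5.58*y^2 + 10.88*y - 2.39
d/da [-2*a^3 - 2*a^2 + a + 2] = -6*a^2 - 4*a + 1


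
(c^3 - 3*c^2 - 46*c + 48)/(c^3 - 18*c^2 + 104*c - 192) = (c^2 + 5*c - 6)/(c^2 - 10*c + 24)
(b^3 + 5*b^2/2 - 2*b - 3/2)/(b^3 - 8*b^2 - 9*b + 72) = (2*b^2 - b - 1)/(2*(b^2 - 11*b + 24))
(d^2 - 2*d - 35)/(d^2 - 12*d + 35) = (d + 5)/(d - 5)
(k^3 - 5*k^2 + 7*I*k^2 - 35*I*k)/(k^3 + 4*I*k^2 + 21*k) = (k - 5)/(k - 3*I)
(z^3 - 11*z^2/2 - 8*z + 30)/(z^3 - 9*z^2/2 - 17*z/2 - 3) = (2*z^2 + z - 10)/(2*z^2 + 3*z + 1)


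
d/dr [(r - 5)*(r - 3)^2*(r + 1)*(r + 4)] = 5*r^4 - 24*r^3 - 36*r^2 + 212*r - 69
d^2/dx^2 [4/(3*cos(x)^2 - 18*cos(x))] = 2*(-2*(1 - cos(2*x))^2 - 45*cos(x) - 38*cos(2*x) + 9*cos(3*x) + 114)/(3*(cos(x) - 6)^3*cos(x)^3)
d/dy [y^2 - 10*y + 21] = 2*y - 10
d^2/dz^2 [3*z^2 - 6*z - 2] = 6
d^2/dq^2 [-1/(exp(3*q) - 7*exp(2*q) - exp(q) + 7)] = (-2*(-3*exp(2*q) + 14*exp(q) + 1)^2*exp(q) + (9*exp(2*q) - 28*exp(q) - 1)*(exp(3*q) - 7*exp(2*q) - exp(q) + 7))*exp(q)/(exp(3*q) - 7*exp(2*q) - exp(q) + 7)^3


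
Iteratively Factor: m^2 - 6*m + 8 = (m - 4)*(m - 2)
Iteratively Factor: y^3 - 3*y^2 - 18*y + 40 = (y - 5)*(y^2 + 2*y - 8) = (y - 5)*(y - 2)*(y + 4)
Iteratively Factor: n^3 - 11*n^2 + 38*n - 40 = (n - 5)*(n^2 - 6*n + 8) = (n - 5)*(n - 2)*(n - 4)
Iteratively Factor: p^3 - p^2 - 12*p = (p - 4)*(p^2 + 3*p) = (p - 4)*(p + 3)*(p)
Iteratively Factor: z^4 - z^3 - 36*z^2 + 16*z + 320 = (z + 4)*(z^3 - 5*z^2 - 16*z + 80) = (z - 4)*(z + 4)*(z^2 - z - 20) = (z - 4)*(z + 4)^2*(z - 5)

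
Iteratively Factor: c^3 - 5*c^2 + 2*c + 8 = (c - 4)*(c^2 - c - 2) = (c - 4)*(c + 1)*(c - 2)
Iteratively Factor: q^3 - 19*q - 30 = (q + 2)*(q^2 - 2*q - 15) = (q - 5)*(q + 2)*(q + 3)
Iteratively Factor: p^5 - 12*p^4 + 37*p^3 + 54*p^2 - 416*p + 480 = (p - 2)*(p^4 - 10*p^3 + 17*p^2 + 88*p - 240) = (p - 4)*(p - 2)*(p^3 - 6*p^2 - 7*p + 60) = (p - 4)^2*(p - 2)*(p^2 - 2*p - 15) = (p - 4)^2*(p - 2)*(p + 3)*(p - 5)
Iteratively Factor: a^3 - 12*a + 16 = (a - 2)*(a^2 + 2*a - 8) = (a - 2)*(a + 4)*(a - 2)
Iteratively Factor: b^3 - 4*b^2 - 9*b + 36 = (b - 4)*(b^2 - 9) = (b - 4)*(b + 3)*(b - 3)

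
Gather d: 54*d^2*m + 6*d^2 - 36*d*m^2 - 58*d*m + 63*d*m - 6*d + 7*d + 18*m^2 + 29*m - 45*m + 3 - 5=d^2*(54*m + 6) + d*(-36*m^2 + 5*m + 1) + 18*m^2 - 16*m - 2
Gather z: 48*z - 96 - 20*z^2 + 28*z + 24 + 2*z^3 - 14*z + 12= 2*z^3 - 20*z^2 + 62*z - 60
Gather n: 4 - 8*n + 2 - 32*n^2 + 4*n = -32*n^2 - 4*n + 6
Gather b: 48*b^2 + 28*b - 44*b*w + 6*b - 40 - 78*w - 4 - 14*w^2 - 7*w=48*b^2 + b*(34 - 44*w) - 14*w^2 - 85*w - 44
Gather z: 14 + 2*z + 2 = 2*z + 16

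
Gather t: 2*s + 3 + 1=2*s + 4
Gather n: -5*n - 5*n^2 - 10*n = -5*n^2 - 15*n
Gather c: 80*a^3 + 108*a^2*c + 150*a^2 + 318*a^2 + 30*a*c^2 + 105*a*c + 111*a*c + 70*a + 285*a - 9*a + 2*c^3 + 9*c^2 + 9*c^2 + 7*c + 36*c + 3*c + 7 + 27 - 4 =80*a^3 + 468*a^2 + 346*a + 2*c^3 + c^2*(30*a + 18) + c*(108*a^2 + 216*a + 46) + 30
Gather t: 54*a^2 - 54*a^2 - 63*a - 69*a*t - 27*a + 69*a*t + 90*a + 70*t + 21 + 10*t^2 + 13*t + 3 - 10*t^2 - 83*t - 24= 0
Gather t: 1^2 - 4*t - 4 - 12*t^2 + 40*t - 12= -12*t^2 + 36*t - 15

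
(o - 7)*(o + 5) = o^2 - 2*o - 35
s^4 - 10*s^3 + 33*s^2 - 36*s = s*(s - 4)*(s - 3)^2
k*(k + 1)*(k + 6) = k^3 + 7*k^2 + 6*k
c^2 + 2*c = c*(c + 2)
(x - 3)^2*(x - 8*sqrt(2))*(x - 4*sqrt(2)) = x^4 - 12*sqrt(2)*x^3 - 6*x^3 + 73*x^2 + 72*sqrt(2)*x^2 - 384*x - 108*sqrt(2)*x + 576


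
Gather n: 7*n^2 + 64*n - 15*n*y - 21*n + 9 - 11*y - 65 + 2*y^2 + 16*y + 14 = 7*n^2 + n*(43 - 15*y) + 2*y^2 + 5*y - 42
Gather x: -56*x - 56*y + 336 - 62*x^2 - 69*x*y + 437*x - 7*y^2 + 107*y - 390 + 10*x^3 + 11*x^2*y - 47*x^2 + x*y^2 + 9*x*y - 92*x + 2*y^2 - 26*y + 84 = 10*x^3 + x^2*(11*y - 109) + x*(y^2 - 60*y + 289) - 5*y^2 + 25*y + 30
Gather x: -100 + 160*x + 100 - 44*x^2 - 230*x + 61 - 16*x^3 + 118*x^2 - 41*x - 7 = -16*x^3 + 74*x^2 - 111*x + 54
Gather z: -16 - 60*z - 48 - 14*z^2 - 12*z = -14*z^2 - 72*z - 64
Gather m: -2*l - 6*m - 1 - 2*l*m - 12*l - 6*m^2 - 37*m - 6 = -14*l - 6*m^2 + m*(-2*l - 43) - 7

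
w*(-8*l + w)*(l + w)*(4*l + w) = -32*l^3*w - 36*l^2*w^2 - 3*l*w^3 + w^4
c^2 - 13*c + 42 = (c - 7)*(c - 6)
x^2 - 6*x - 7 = (x - 7)*(x + 1)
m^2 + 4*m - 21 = (m - 3)*(m + 7)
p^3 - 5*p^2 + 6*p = p*(p - 3)*(p - 2)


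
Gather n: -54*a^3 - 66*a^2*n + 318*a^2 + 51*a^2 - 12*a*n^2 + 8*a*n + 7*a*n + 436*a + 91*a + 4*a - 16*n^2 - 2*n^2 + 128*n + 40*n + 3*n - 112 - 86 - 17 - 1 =-54*a^3 + 369*a^2 + 531*a + n^2*(-12*a - 18) + n*(-66*a^2 + 15*a + 171) - 216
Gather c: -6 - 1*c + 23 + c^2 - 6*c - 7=c^2 - 7*c + 10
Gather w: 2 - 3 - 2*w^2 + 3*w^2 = w^2 - 1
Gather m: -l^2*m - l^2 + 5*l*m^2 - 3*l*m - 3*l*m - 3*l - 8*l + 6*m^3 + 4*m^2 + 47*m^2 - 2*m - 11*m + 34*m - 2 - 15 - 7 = -l^2 - 11*l + 6*m^3 + m^2*(5*l + 51) + m*(-l^2 - 6*l + 21) - 24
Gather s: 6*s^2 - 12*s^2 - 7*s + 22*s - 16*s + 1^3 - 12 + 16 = -6*s^2 - s + 5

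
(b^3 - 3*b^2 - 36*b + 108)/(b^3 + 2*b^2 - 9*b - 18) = (b^2 - 36)/(b^2 + 5*b + 6)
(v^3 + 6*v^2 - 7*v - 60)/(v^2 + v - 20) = (v^2 + v - 12)/(v - 4)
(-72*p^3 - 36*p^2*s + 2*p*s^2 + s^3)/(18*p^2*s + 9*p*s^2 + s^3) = (-12*p^2 - 4*p*s + s^2)/(s*(3*p + s))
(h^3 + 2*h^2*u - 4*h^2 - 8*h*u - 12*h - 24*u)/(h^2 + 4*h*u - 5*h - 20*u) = (h^3 + 2*h^2*u - 4*h^2 - 8*h*u - 12*h - 24*u)/(h^2 + 4*h*u - 5*h - 20*u)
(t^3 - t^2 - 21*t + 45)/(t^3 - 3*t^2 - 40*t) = (t^2 - 6*t + 9)/(t*(t - 8))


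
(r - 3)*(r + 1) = r^2 - 2*r - 3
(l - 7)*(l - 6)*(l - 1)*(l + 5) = l^4 - 9*l^3 - 15*l^2 + 233*l - 210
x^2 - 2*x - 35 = (x - 7)*(x + 5)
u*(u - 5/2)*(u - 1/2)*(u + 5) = u^4 + 2*u^3 - 55*u^2/4 + 25*u/4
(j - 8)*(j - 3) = j^2 - 11*j + 24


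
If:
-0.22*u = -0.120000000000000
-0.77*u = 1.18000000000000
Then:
No Solution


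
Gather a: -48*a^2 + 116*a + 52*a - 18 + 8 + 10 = -48*a^2 + 168*a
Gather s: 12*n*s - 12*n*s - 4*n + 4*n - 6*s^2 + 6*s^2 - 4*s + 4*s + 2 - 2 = 0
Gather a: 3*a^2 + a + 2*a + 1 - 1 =3*a^2 + 3*a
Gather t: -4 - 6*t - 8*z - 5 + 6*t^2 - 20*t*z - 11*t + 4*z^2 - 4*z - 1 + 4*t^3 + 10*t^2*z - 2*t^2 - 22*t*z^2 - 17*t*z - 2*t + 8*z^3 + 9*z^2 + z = 4*t^3 + t^2*(10*z + 4) + t*(-22*z^2 - 37*z - 19) + 8*z^3 + 13*z^2 - 11*z - 10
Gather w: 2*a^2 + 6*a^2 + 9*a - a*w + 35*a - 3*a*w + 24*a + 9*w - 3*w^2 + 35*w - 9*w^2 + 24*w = 8*a^2 + 68*a - 12*w^2 + w*(68 - 4*a)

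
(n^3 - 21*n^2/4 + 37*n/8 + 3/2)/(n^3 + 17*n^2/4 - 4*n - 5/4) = (n^2 - 11*n/2 + 6)/(n^2 + 4*n - 5)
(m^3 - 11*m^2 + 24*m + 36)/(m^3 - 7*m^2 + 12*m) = (m^3 - 11*m^2 + 24*m + 36)/(m*(m^2 - 7*m + 12))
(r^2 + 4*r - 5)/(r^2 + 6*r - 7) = (r + 5)/(r + 7)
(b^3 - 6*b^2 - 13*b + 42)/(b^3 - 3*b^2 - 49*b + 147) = (b^2 + b - 6)/(b^2 + 4*b - 21)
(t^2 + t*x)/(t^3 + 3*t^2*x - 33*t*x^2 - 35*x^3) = t/(t^2 + 2*t*x - 35*x^2)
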